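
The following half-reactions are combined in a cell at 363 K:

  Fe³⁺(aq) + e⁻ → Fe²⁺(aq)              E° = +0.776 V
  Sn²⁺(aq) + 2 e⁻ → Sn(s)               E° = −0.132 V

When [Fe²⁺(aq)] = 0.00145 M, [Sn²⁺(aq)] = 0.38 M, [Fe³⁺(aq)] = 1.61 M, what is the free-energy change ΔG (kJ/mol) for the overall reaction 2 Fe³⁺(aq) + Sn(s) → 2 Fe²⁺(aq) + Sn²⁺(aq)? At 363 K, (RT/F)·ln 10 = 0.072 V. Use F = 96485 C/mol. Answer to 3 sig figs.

−220 kJ/mol

E°cell = +0.776 − (−0.132) = +0.908 V; the balanced reaction transfers n = 2 electrons.
The reaction quotient is ([Fe²⁺(aq)]^2·[Sn²⁺(aq)]) / [Fe³⁺(aq)]^2 = 3.08×10^−7; by Nernst, E = +0.908 − (0.072/2)(−6.511) = +1.1424 V.
Then ΔG = −nFE = −2 × 96485 × +1.1424 J/mol = −220 kJ/mol.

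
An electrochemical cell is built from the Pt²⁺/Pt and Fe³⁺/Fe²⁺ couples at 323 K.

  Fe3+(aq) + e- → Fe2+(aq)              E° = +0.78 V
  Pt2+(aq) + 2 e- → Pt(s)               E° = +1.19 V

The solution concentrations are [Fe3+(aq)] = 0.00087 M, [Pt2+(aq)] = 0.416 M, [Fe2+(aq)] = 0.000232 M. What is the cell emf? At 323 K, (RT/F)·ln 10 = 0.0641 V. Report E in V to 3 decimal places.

+0.361 V

The Pt²⁺/Pt couple has the more positive E°, so it is the cathode; Fe³⁺/Fe²⁺ is the anode.
E°cell = E°cat − E°an = +1.19 − (+0.78) = +0.41 V; n = 2.
For the overall reaction Pt2+(aq) + 2 Fe2+(aq) → Pt(s) + 2 Fe3+(aq), Q = [Fe3+(aq)]^2 / ([Pt2+(aq)]·[Fe2+(aq)]^2) = 33.8, giving log Q = 1.529.
Applying E = E° − (RT ln10/nF)·log Q gives +0.41 − (0.0641/2)(1.529) = +0.361 V.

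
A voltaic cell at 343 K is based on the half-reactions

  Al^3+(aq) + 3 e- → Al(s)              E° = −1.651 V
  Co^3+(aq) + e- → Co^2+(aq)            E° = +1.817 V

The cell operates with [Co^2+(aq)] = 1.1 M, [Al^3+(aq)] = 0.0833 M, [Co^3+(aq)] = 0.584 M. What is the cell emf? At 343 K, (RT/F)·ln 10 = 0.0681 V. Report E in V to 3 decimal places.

+3.474 V

Co³⁺/Co²⁺ is reduced (cathode, E° = +1.817 V) and Al³⁺/Al is oxidized (anode).
E°cell = +1.817 − (−1.651) = +3.468 V, with n = 3 electrons transferred.
For the overall reaction 3 Co^3+(aq) + Al(s) → 3 Co^2+(aq) + Al^3+(aq), Q = ([Co^2+(aq)]^3·[Al^3+(aq)]) / [Co^3+(aq)]^3 = 0.557, giving log Q = −0.254.
Applying E = E° − (RT ln10/nF)·log Q gives +3.468 − (0.0681/3)(−0.254) = +3.474 V.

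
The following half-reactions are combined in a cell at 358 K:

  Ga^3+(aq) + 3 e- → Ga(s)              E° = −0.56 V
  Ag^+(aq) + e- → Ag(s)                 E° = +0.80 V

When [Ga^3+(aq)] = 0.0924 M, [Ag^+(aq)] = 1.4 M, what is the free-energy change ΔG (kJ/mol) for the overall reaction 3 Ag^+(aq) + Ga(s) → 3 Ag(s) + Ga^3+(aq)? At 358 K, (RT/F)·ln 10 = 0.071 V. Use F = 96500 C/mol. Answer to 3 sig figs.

The standard cell potential is +0.80 − (−0.56) = +1.36 V, with n = 3 electrons in the balanced equation.
The reaction quotient is [Ga^3+(aq)] / [Ag^+(aq)]^3 = 0.0337; by Nernst, E = +1.36 − (0.071/3)(−1.473) = +1.3949 V.
Finally ΔG = −nFE = −(3)(96500 C/mol)(+1.3949 V) = −404 kJ/mol.

−404 kJ/mol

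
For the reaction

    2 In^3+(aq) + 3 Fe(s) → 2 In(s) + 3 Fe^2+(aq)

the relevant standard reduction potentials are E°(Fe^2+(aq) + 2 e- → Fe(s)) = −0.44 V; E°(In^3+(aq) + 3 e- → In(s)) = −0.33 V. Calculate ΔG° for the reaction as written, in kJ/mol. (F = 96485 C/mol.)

−63.7 kJ/mol

In the reaction as written In^3+(aq) is reduced, so the In³⁺/In couple is the cathode and Fe²⁺/Fe is the anode.
E°cell = −0.33 − (−0.44) = +0.11 V; balancing electrons gives n = 6.
ΔG° = −nFE°cell = −(6)(96485)(+0.11) J/mol = −63.7 kJ/mol.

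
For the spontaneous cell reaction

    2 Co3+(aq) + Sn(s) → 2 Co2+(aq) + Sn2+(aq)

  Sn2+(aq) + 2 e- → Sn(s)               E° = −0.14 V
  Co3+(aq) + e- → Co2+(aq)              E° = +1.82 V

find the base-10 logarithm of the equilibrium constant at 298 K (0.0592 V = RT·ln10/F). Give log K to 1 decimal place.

log K = 66.2

The Co³⁺/Co²⁺ couple is reduced (cathode); E°cell = +1.82 − (−0.14) = +1.96 V with n = 2.
At equilibrium E = 0, so log K = nE°cell / 0.0592 = (2)(+1.96) / 0.0592 = 66.2.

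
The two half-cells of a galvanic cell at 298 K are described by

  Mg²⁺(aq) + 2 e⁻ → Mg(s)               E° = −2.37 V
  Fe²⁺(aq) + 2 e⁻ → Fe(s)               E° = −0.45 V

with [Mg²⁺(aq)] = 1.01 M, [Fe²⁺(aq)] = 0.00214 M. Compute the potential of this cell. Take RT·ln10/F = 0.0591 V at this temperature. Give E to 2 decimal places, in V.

The Fe²⁺/Fe couple has the more positive E°, so it is the cathode; Mg²⁺/Mg is the anode.
E°cell = −0.45 − (−2.37) = +1.92 V, with n = 2 electrons transferred.
Balancing gives Fe²⁺(aq) + Mg(s) → Fe(s) + Mg²⁺(aq); hence Q = [Mg²⁺(aq)] / [Fe²⁺(aq)] = 472 (log Q = 2.674).
Applying E = E° − (RT ln10/nF)·log Q gives +1.92 − (0.0591/2)(2.674) = +1.84 V.

+1.84 V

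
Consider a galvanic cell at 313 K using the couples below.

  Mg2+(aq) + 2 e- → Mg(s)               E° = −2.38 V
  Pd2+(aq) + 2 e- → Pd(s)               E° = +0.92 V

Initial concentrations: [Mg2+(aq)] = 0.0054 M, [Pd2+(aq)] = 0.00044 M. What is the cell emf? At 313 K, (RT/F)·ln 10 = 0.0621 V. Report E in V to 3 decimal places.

The Pd²⁺/Pd couple has the more positive E°, so it is the cathode; Mg²⁺/Mg is the anode.
E°cell = E°cat − E°an = +0.92 − (−2.38) = +3.30 V; n = 2.
The balanced reaction is Pd2+(aq) + Mg(s) → Pd(s) + Mg2+(aq), so Q = [Mg2+(aq)] / [Pd2+(aq)] = 12.3 and log Q = 1.089.
By the Nernst equation, E = +3.30 − (0.0621/2)·(1.089) = +3.266 V.

+3.266 V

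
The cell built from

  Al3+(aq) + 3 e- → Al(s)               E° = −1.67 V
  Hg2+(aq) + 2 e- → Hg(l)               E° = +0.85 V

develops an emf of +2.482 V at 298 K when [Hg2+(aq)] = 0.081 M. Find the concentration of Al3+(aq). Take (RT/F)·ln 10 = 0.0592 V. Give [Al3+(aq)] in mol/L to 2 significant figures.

1.9 M

With Hg²⁺/Hg at the cathode and Al³⁺/Al at the anode, E°cell = +0.85 − (−1.67) = +2.52 V (n = 6).
From the Nernst equation, log Q = n(E° − E)/0.0592 = 6·(+2.52 − (+2.482))/0.0592 = 3.851.
For 3 Hg2+(aq) + 2 Al(s) → 3 Hg(l) + 2 Al3+(aq), the reaction quotient is Q = [Al3+(aq)]^2 / [Hg2+(aq)]^3.
Substituting the known concentrations and solving, log [Al3+(aq)] = 0.288 and [Al3+(aq)] = 1.9 M.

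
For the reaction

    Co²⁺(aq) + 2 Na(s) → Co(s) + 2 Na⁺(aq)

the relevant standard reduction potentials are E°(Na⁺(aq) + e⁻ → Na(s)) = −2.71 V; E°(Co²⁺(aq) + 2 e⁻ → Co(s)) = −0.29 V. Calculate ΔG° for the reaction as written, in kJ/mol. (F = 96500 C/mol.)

−467 kJ/mol

In the reaction as written Co²⁺(aq) is reduced, so the Co²⁺/Co couple is the cathode and Na⁺/Na is the anode.
E°cell = −0.29 − (−2.71) = +2.42 V; balancing electrons gives n = 2.
ΔG° = −nFE°cell = −(2)(96500)(+2.42) J/mol = −467 kJ/mol.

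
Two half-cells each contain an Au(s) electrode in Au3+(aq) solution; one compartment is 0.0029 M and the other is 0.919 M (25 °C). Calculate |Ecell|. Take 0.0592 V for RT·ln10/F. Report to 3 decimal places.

For a concentration cell E°cell = 0, since both electrodes use the same couple.
The compartment with the higher Au3+(aq) concentration (0.919 M) acts as the cathode; ions are reduced there and produced at the dilute (0.0029 M) anode.
With n = 3, Ecell = −(0.0592/3)·log([dilute]/[conc]) = −(0.0592/3)·log(0.0029/0.919) = +0.049 V.

0.049 V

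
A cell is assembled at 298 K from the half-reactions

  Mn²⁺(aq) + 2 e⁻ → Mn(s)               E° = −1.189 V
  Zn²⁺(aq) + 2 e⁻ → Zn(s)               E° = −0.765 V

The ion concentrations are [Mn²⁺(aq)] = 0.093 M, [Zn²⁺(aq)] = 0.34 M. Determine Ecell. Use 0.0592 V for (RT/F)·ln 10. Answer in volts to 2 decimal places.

+0.44 V

Since E°(Zn²⁺/Zn) > E°(Mn²⁺/Mn), Zn²⁺/Zn serves as the cathode.
E°cell = −0.765 − (−1.189) = +0.424 V, with n = 2 electrons transferred.
Balancing gives Zn²⁺(aq) + Mn(s) → Zn(s) + Mn²⁺(aq); hence Q = [Mn²⁺(aq)] / [Zn²⁺(aq)] = 0.274 (log Q = −0.563).
Applying E = E° − (RT ln10/nF)·log Q gives +0.424 − (0.0592/2)(−0.563) = +0.44 V.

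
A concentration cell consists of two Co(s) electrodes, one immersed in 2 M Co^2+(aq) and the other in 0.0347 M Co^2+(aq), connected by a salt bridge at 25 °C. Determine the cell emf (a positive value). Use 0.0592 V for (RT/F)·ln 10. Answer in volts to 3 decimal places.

0.052 V

For a concentration cell E°cell = 0, since both electrodes use the same couple.
The compartment with the higher Co^2+(aq) concentration (2 M) acts as the cathode; ions are reduced there and produced at the dilute (0.0347 M) anode.
With n = 2, Ecell = −(0.0592/2)·log([dilute]/[conc]) = −(0.0592/2)·log(0.0347/2) = +0.052 V.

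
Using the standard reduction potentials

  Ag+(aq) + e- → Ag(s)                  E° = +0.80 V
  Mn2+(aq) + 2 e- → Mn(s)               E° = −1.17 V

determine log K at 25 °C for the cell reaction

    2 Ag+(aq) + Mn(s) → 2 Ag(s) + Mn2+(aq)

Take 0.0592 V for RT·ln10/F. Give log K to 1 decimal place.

The Ag⁺/Ag couple is reduced (cathode); E°cell = +0.80 − (−1.17) = +1.97 V with n = 2.
At equilibrium E = 0, so log K = nE°cell / 0.0592 = (2)(+1.97) / 0.0592 = 66.6.

log K = 66.6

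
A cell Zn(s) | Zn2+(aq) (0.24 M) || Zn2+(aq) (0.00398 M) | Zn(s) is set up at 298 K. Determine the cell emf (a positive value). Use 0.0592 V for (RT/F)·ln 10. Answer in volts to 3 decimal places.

0.053 V

For a concentration cell E°cell = 0, since both electrodes use the same couple.
The compartment with the higher Zn2+(aq) concentration (0.24 M) acts as the cathode; ions are reduced there and produced at the dilute (0.00398 M) anode.
With n = 2, Ecell = −(0.0592/2)·log([dilute]/[conc]) = −(0.0592/2)·log(0.00398/0.24) = +0.053 V.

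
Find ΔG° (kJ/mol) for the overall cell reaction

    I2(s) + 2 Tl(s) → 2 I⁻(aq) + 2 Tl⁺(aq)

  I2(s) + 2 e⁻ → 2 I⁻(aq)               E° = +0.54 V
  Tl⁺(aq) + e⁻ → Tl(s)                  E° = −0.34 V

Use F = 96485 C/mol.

−170 kJ/mol

In the reaction as written I2(s) is reduced, so the I₂/I⁻ couple is the cathode and Tl⁺/Tl is the anode.
E°cell = +0.54 − (−0.34) = +0.88 V; balancing electrons gives n = 2.
ΔG° = −nFE°cell = −(2)(96485)(+0.88) J/mol = −170 kJ/mol.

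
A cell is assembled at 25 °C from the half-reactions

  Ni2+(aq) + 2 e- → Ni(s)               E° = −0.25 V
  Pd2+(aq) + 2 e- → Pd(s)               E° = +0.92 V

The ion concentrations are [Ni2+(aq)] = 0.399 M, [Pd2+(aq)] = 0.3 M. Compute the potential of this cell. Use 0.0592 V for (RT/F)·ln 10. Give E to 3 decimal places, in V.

Since E°(Pd²⁺/Pd) > E°(Ni²⁺/Ni), Pd²⁺/Pd serves as the cathode.
The standard potential is +0.92 − (−0.25) = +1.17 V and the balanced reaction transfers n = 2 electrons.
For the overall reaction Pd2+(aq) + Ni(s) → Pd(s) + Ni2+(aq), Q = [Ni2+(aq)] / [Pd2+(aq)] = 1.33, giving log Q = 0.124.
By the Nernst equation, E = +1.17 − (0.0592/2)·(0.124) = +1.166 V.

+1.166 V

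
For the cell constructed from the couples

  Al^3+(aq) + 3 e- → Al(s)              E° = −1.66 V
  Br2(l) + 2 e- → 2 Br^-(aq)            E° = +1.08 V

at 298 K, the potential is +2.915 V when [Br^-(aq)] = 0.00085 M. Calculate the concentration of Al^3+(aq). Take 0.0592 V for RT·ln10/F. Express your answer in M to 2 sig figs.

2.2 M

The Br₂/Br⁻ couple has the larger reduction potential, so it is the cathode: E°cell = +1.08 − (−1.66) = +2.74 V and n = 6.
Since E = E° − (0.0592/n)·log Q, log Q = n(E° − E)/0.0592 = −17.736.
Balancing electrons gives 3 Br2(l) + 2 Al(s) → 6 Br^-(aq) + 2 Al^3+(aq); thus Q = [Br^-(aq)]^6·[Al^3+(aq)]^2.
Substituting the known concentrations and solving, log [Al^3+(aq)] = 0.344 and [Al^3+(aq)] = 2.2 M.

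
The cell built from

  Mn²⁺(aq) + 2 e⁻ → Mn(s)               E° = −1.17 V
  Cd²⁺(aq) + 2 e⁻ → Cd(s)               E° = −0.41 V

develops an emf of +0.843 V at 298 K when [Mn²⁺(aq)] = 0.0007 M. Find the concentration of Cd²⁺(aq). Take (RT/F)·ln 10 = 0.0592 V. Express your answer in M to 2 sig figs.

The Cd²⁺/Cd couple has the larger reduction potential, so it is the cathode: E°cell = −0.41 − (−1.17) = +0.76 V and n = 2.
From the Nernst equation, log Q = n(E° − E)/0.0592 = 2·(+0.76 − (+0.843))/0.0592 = −2.804.
For Cd²⁺(aq) + Mn(s) → Cd(s) + Mn²⁺(aq), the reaction quotient is Q = [Mn²⁺(aq)] / [Cd²⁺(aq)].
Isolating [Cd²⁺(aq)] in Q = 10^{−2.804} yields log [Cd²⁺(aq)] = −0.351, i.e. 0.45 M.

0.45 M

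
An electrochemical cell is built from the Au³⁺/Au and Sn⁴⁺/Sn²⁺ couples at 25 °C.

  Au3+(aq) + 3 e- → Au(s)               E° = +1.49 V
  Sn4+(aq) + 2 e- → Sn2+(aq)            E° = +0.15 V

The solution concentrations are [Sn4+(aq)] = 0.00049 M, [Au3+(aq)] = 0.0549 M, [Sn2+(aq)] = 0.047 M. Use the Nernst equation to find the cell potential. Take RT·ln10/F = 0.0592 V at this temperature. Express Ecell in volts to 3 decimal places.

Since E°(Au³⁺/Au) > E°(Sn⁴⁺/Sn²⁺), Au³⁺/Au serves as the cathode.
E°cell = +1.49 − (+0.15) = +1.34 V, with n = 6 electrons transferred.
For the overall reaction 2 Au3+(aq) + 3 Sn2+(aq) → 2 Au(s) + 3 Sn4+(aq), Q = [Sn4+(aq)]^3 / ([Au3+(aq)]^2·[Sn2+(aq)]^3) = 0.000376, giving log Q = −3.425.
Applying E = E° − (RT ln10/nF)·log Q gives +1.34 − (0.0592/6)(−3.425) = +1.374 V.

+1.374 V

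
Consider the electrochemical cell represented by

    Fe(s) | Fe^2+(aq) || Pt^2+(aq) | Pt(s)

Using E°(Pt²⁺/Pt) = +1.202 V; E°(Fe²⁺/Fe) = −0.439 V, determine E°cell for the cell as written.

By convention the left-hand electrode in cell notation is the anode (oxidation) and the right-hand electrode is the cathode (reduction).
E°cell = E°(right) − E°(left) = +1.202 − (−0.439) = +1.641 V.

+1.641 V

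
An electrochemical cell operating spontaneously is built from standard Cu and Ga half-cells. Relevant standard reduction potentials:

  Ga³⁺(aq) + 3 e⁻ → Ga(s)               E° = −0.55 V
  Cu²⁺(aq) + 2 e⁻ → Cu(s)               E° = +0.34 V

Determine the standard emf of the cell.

The Cu²⁺/Cu couple has the higher E°, so Cu ion is reduced (cathode) and Ga is oxidized (anode).
E°cell = E°(cathode) − E°(anode) = +0.34 − (−0.55) = +0.89 V.

+0.89 V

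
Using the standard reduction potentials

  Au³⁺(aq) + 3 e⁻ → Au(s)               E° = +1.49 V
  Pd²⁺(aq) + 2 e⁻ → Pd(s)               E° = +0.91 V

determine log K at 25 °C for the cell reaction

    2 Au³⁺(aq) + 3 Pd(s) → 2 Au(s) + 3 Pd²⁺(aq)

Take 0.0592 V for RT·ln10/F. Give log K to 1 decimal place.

log K = 58.8

The Au³⁺/Au couple is reduced (cathode); E°cell = +1.49 − (+0.91) = +0.58 V with n = 6.
At equilibrium E = 0, so log K = nE°cell / 0.0592 = (6)(+0.58) / 0.0592 = 58.8.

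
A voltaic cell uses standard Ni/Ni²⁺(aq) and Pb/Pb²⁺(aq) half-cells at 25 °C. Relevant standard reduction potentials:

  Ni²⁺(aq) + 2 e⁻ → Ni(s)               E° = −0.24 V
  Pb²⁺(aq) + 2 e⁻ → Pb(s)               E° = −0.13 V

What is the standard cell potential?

+0.11 V

Of the two couples in this cell, the one with the more positive reduction potential is reduced at the cathode: here that is Pb²⁺/Pb (−0.13 V); Ni²⁺/Ni (−0.24 V) is the anode.
E°cell = E°(cathode) − E°(anode) = −0.13 − (−0.24) = +0.11 V.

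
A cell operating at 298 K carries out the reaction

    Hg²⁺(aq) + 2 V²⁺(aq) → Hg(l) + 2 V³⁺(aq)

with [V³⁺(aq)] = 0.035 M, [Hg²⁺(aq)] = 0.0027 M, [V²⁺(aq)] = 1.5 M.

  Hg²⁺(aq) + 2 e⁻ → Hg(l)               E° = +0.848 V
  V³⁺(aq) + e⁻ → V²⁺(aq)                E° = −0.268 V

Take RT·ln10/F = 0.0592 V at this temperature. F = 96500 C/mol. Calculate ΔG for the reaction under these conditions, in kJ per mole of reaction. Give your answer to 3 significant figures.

E°cell = +0.848 − (−0.268) = +1.116 V; the balanced reaction transfers n = 2 electrons.
The reaction quotient is [V³⁺(aq)]^2 / ([Hg²⁺(aq)]·[V²⁺(aq)]^2) = 0.202; by Nernst, E = +1.116 − (0.0592/2)(−0.695) = +1.1366 V.
Finally ΔG = −nFE = −(2)(96500 C/mol)(+1.1366 V) = −219 kJ/mol.

−219 kJ/mol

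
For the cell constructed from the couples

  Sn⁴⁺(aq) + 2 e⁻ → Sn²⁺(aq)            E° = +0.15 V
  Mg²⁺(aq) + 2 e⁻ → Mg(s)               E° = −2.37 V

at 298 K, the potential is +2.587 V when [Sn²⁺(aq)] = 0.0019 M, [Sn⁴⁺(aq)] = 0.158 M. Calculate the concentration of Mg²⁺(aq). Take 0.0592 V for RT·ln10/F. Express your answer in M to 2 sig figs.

0.45 M

With Sn⁴⁺/Sn²⁺ at the cathode and Mg²⁺/Mg at the anode, E°cell = +0.15 − (−2.37) = +2.52 V (n = 2).
Since E = E° − (0.0592/n)·log Q, log Q = n(E° − E)/0.0592 = −2.264.
For Sn⁴⁺(aq) + Mg(s) → Sn²⁺(aq) + Mg²⁺(aq), the reaction quotient is Q = ([Sn²⁺(aq)]·[Mg²⁺(aq)]) / [Sn⁴⁺(aq)].
Solving for the unknown gives log [Mg²⁺(aq)] = −0.344, so [Mg²⁺(aq)] ≈ 0.45 M.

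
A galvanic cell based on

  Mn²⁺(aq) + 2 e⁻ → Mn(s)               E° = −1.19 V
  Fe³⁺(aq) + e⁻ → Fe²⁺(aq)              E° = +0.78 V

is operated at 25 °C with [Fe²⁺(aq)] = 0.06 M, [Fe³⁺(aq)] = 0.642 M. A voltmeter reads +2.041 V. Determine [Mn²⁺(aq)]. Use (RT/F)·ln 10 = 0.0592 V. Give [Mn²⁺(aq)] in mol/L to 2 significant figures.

With Fe³⁺/Fe²⁺ at the cathode and Mn²⁺/Mn at the anode, E°cell = +0.78 − (−1.19) = +1.97 V (n = 2).
Rearranging E = E° − (0.0592/n)·log Q gives log Q = 2(+1.97 − (+2.041))/0.0592 = −2.399.
Balancing electrons gives 2 Fe³⁺(aq) + Mn(s) → 2 Fe²⁺(aq) + Mn²⁺(aq); thus Q = ([Fe²⁺(aq)]^2·[Mn²⁺(aq)]) / [Fe³⁺(aq)]^2.
Substituting the known concentrations and solving, log [Mn²⁺(aq)] = −0.340 and [Mn²⁺(aq)] = 0.46 M.

0.46 M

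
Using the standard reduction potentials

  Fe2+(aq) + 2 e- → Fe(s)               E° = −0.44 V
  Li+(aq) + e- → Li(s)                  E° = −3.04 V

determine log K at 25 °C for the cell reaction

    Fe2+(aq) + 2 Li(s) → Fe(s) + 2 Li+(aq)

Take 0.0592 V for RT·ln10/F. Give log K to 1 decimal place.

log K = 87.8

The Fe²⁺/Fe couple is reduced (cathode); E°cell = −0.44 − (−3.04) = +2.60 V with n = 2.
At equilibrium E = 0, so log K = nE°cell / 0.0592 = (2)(+2.60) / 0.0592 = 87.8.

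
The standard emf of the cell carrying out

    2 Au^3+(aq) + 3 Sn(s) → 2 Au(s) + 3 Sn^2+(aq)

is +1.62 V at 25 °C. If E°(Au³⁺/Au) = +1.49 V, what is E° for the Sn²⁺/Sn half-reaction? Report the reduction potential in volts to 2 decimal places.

In the reaction as written the Au³⁺/Au couple is reduced (cathode) and Sn²⁺/Sn is oxidized (anode), so E°cell = E°(Au³⁺/Au) − E°(Sn²⁺/Sn).
E°(Sn²⁺/Sn) = E°(cathode) − E°cell = +1.49 − (+1.62) = −0.13 V.

−0.13 V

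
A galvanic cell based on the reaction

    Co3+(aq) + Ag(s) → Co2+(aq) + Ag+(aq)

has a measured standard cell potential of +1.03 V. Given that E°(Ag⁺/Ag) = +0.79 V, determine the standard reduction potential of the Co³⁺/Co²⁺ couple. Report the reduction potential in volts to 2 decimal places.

In the reaction as written the Co³⁺/Co²⁺ couple is reduced (cathode) and Ag⁺/Ag is oxidized (anode), so E°cell = E°(Co³⁺/Co²⁺) − E°(Ag⁺/Ag).
E°(Co³⁺/Co²⁺) = E°cell + E°(anode) = +1.03 + (+0.79) = +1.82 V.

+1.82 V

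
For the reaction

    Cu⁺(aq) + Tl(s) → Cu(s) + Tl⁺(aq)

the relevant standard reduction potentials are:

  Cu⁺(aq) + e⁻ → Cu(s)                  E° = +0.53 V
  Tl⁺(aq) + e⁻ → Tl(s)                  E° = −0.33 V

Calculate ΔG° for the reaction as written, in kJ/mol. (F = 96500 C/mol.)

−83.0 kJ/mol

In the reaction as written Cu⁺(aq) is reduced, so the Cu⁺/Cu couple is the cathode and Tl⁺/Tl is the anode.
E°cell = +0.53 − (−0.33) = +0.86 V; balancing electrons gives n = 1.
ΔG° = −nFE°cell = −(1)(96500)(+0.86) J/mol = −83.0 kJ/mol.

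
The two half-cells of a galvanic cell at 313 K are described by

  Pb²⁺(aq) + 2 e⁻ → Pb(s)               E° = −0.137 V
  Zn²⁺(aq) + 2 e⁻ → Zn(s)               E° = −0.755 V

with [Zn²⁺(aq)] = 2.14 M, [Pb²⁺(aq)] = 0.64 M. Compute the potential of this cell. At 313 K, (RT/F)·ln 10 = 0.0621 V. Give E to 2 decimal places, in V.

The Pb²⁺/Pb couple has the more positive E°, so it is the cathode; Zn²⁺/Zn is the anode.
E°cell = −0.137 − (−0.755) = +0.618 V, with n = 2 electrons transferred.
The balanced reaction is Pb²⁺(aq) + Zn(s) → Pb(s) + Zn²⁺(aq), so Q = [Zn²⁺(aq)] / [Pb²⁺(aq)] = 3.34 and log Q = 0.524.
Applying E = E° − (RT ln10/nF)·log Q gives +0.618 − (0.0621/2)(0.524) = +0.60 V.

+0.60 V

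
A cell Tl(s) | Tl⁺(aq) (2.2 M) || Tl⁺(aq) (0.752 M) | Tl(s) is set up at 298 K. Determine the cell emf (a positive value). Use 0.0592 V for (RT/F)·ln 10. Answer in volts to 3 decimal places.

0.028 V

For a concentration cell E°cell = 0, since both electrodes use the same couple.
The compartment with the higher Tl⁺(aq) concentration (2.2 M) acts as the cathode; ions are reduced there and produced at the dilute (0.752 M) anode.
With n = 1, Ecell = −(0.0592/1)·log([dilute]/[conc]) = −(0.0592/1)·log(0.752/2.2) = +0.028 V.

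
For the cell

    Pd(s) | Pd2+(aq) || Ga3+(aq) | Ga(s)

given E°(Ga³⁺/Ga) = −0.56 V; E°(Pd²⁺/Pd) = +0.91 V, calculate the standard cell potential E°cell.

By convention the left-hand electrode in cell notation is the anode (oxidation) and the right-hand electrode is the cathode (reduction).
E°cell = E°(right) − E°(left) = −0.56 − (+0.91) = −1.47 V.
The negative sign shows that, as written, the cell would require an external voltage to drive the reaction.

−1.47 V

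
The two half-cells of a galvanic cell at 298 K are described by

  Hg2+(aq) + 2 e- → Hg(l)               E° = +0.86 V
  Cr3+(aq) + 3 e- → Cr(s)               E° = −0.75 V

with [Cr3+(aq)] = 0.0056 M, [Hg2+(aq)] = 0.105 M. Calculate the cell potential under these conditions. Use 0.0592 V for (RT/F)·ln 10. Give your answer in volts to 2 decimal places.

+1.63 V

Hg²⁺/Hg is reduced (cathode, E° = +0.86 V) and Cr³⁺/Cr is oxidized (anode).
E°cell = +0.86 − (−0.75) = +1.61 V, with n = 6 electrons transferred.
For the overall reaction 3 Hg2+(aq) + 2 Cr(s) → 3 Hg(l) + 2 Cr3+(aq), Q = [Cr3+(aq)]^2 / [Hg2+(aq)]^3 = 0.0271, giving log Q = −1.567.
By the Nernst equation, E = +1.61 − (0.0592/6)·(−1.567) = +1.63 V.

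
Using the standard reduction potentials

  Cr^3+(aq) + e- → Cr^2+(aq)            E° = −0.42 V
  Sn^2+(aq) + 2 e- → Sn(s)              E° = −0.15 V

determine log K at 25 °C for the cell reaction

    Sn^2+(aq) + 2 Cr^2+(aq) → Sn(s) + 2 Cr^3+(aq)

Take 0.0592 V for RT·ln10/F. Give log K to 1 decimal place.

The Sn²⁺/Sn couple is reduced (cathode); E°cell = −0.15 − (−0.42) = +0.27 V with n = 2.
At equilibrium E = 0, so log K = nE°cell / 0.0592 = (2)(+0.27) / 0.0592 = 9.1.

log K = 9.1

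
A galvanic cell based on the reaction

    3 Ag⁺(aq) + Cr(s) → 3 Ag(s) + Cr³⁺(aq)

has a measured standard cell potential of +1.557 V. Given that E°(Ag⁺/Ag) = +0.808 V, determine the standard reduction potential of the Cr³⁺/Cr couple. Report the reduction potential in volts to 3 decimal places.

In the reaction as written the Ag⁺/Ag couple is reduced (cathode) and Cr³⁺/Cr is oxidized (anode), so E°cell = E°(Ag⁺/Ag) − E°(Cr³⁺/Cr).
E°(Cr³⁺/Cr) = E°(cathode) − E°cell = +0.808 − (+1.557) = −0.749 V.

−0.749 V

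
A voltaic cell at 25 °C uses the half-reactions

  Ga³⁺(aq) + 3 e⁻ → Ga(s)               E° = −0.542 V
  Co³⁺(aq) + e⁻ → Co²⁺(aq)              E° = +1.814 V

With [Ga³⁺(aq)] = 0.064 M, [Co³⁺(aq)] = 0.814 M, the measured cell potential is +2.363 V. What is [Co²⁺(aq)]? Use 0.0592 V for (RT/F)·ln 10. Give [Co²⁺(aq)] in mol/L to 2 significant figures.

1.5 M

The Co³⁺/Co²⁺ couple has the larger reduction potential, so it is the cathode: E°cell = +1.814 − (−0.542) = +2.356 V and n = 3.
Rearranging E = E° − (0.0592/n)·log Q gives log Q = 3(+2.356 − (+2.363))/0.0592 = −0.355.
The balanced reaction is 3 Co³⁺(aq) + Ga(s) → 3 Co²⁺(aq) + Ga³⁺(aq), so Q = ([Co²⁺(aq)]^3·[Ga³⁺(aq)]) / [Co³⁺(aq)]^3.
Isolating [Co²⁺(aq)] in Q = 10^{−0.355} yields log [Co²⁺(aq)] = 0.190, i.e. 1.5 M.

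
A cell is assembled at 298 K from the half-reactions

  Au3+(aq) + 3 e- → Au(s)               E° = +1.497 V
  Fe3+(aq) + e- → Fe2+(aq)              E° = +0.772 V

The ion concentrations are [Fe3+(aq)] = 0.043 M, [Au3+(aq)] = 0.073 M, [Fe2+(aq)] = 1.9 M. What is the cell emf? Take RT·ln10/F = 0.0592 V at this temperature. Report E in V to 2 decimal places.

Since E°(Au³⁺/Au) > E°(Fe³⁺/Fe²⁺), Au³⁺/Au serves as the cathode.
E°cell = E°cat − E°an = +1.497 − (+0.772) = +0.725 V; n = 3.
The balanced reaction is Au3+(aq) + 3 Fe2+(aq) → Au(s) + 3 Fe3+(aq), so Q = [Fe3+(aq)]^3 / ([Au3+(aq)]·[Fe2+(aq)]^3) = 0.000159 and log Q = −3.799.
Applying E = E° − (RT ln10/nF)·log Q gives +0.725 − (0.0592/3)(−3.799) = +0.80 V.

+0.80 V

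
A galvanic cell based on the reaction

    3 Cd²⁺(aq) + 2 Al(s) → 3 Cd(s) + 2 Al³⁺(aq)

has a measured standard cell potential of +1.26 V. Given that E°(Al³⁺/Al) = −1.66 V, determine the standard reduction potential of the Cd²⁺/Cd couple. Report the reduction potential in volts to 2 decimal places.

−0.40 V

In the reaction as written the Cd²⁺/Cd couple is reduced (cathode) and Al³⁺/Al is oxidized (anode), so E°cell = E°(Cd²⁺/Cd) − E°(Al³⁺/Al).
E°(Cd²⁺/Cd) = E°cell + E°(anode) = +1.26 + (−1.66) = −0.40 V.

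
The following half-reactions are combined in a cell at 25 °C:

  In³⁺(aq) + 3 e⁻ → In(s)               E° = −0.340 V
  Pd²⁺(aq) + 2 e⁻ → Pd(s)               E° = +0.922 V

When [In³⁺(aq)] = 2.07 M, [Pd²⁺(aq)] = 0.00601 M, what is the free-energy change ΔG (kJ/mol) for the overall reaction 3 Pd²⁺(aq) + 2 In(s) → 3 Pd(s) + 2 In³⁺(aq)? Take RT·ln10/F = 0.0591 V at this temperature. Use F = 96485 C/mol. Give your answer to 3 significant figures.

With Pd²⁺/Pd reduced at the cathode, E°cell = +0.922 − (−0.340) = +1.262 V and n = 6.
The reaction quotient is [In³⁺(aq)]^2 / [Pd²⁺(aq)]^3 = 1.97×10^7; by Nernst, E = +1.262 − (0.0591/6)(7.295) = +1.1901 V.
ΔG = −nFE = −(6)(96485)(+1.1901) J/mol = −689 kJ/mol.

−689 kJ/mol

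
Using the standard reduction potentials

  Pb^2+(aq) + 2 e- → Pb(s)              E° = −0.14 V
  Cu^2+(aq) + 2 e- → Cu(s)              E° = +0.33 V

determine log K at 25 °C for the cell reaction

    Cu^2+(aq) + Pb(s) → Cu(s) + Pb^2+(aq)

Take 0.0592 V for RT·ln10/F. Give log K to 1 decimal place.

The Cu²⁺/Cu couple is reduced (cathode); E°cell = +0.33 − (−0.14) = +0.47 V with n = 2.
At equilibrium E = 0, so log K = nE°cell / 0.0592 = (2)(+0.47) / 0.0592 = 15.9.

log K = 15.9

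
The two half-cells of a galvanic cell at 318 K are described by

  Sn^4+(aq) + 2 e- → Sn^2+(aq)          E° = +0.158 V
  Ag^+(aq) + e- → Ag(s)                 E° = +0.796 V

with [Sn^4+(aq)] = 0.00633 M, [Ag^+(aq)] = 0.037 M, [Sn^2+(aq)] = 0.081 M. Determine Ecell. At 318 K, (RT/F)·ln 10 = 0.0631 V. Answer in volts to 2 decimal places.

The Ag⁺/Ag couple has the more positive E°, so it is the cathode; Sn⁴⁺/Sn²⁺ is the anode.
E°cell = +0.796 − (+0.158) = +0.638 V, with n = 2 electrons transferred.
Balancing gives 2 Ag^+(aq) + Sn^2+(aq) → 2 Ag(s) + Sn^4+(aq); hence Q = [Sn^4+(aq)] / ([Ag^+(aq)]^2·[Sn^2+(aq)]) = 57.1 (log Q = 1.757).
Applying E = E° − (RT ln10/nF)·log Q gives +0.638 − (0.0631/2)(1.757) = +0.58 V.

+0.58 V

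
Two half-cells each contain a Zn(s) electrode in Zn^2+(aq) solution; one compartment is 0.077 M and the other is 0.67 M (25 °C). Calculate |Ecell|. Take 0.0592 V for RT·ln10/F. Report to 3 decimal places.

0.028 V

For a concentration cell E°cell = 0, since both electrodes use the same couple.
The compartment with the higher Zn^2+(aq) concentration (0.67 M) acts as the cathode; ions are reduced there and produced at the dilute (0.077 M) anode.
With n = 2, Ecell = −(0.0592/2)·log([dilute]/[conc]) = −(0.0592/2)·log(0.077/0.67) = +0.028 V.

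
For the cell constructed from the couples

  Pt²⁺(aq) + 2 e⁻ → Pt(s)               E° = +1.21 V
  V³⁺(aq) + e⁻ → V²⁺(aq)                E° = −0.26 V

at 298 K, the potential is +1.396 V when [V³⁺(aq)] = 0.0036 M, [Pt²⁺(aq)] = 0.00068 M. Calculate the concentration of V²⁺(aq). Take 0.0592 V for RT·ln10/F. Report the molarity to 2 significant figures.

With Pt²⁺/Pt at the cathode and V³⁺/V²⁺ at the anode, E°cell = +1.21 − (−0.26) = +1.47 V (n = 2).
Since E = E° − (0.0592/n)·log Q, log Q = n(E° − E)/0.0592 = 2.500.
For Pt²⁺(aq) + 2 V²⁺(aq) → Pt(s) + 2 V³⁺(aq), the reaction quotient is Q = [V³⁺(aq)]^2 / ([Pt²⁺(aq)]·[V²⁺(aq)]^2).
Isolating [V²⁺(aq)] in Q = 10^{2.500} yields log [V²⁺(aq)] = −2.110, i.e. 0.0078 M.

0.0078 M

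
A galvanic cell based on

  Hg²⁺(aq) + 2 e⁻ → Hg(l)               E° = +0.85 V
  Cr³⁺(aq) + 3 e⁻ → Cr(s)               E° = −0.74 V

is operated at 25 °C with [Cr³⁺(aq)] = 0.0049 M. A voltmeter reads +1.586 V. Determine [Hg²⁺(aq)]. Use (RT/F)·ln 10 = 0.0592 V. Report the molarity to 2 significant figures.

With Hg²⁺/Hg at the cathode and Cr³⁺/Cr at the anode, E°cell = +0.85 − (−0.74) = +1.59 V (n = 6).
From the Nernst equation, log Q = n(E° − E)/0.0592 = 6·(+1.59 − (+1.586))/0.0592 = 0.405.
Balancing electrons gives 3 Hg²⁺(aq) + 2 Cr(s) → 3 Hg(l) + 2 Cr³⁺(aq); thus Q = [Cr³⁺(aq)]^2 / [Hg²⁺(aq)]^3.
Solving for the unknown gives log [Hg²⁺(aq)] = −1.675, so [Hg²⁺(aq)] ≈ 0.021 M.

0.021 M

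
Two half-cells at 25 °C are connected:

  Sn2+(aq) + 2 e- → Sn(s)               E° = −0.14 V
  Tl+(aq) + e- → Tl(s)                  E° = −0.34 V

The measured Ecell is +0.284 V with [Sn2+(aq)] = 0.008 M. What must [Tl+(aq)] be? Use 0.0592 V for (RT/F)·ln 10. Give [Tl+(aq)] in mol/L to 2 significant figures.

With Sn²⁺/Sn at the cathode and Tl⁺/Tl at the anode, E°cell = −0.14 − (−0.34) = +0.20 V (n = 2).
Rearranging E = E° − (0.0592/n)·log Q gives log Q = 2(+0.20 − (+0.284))/0.0592 = −2.838.
For Sn2+(aq) + 2 Tl(s) → Sn(s) + 2 Tl+(aq), the reaction quotient is Q = [Tl+(aq)]^2 / [Sn2+(aq)].
Substituting the known concentrations and solving, log [Tl+(aq)] = −2.467 and [Tl+(aq)] = 0.0034 M.

0.0034 M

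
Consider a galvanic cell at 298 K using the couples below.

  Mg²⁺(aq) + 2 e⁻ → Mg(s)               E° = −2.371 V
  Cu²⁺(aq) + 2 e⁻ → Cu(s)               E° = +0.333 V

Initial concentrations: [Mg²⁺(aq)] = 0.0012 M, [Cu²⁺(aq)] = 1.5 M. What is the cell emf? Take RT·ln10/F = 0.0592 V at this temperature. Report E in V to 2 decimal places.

Cu²⁺/Cu is reduced (cathode, E° = +0.333 V) and Mg²⁺/Mg is oxidized (anode).
E°cell = E°cat − E°an = +0.333 − (−2.371) = +2.704 V; n = 2.
The balanced reaction is Cu²⁺(aq) + Mg(s) → Cu(s) + Mg²⁺(aq), so Q = [Mg²⁺(aq)] / [Cu²⁺(aq)] = 0.0008 and log Q = −3.097.
Applying E = E° − (RT ln10/nF)·log Q gives +2.704 − (0.0592/2)(−3.097) = +2.80 V.

+2.80 V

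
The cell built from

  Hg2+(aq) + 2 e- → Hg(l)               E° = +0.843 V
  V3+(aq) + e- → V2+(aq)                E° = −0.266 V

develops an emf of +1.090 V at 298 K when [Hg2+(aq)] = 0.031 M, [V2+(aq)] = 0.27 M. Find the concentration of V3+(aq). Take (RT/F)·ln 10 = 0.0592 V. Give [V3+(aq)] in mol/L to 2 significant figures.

Hg²⁺/Hg is the cathode (higher E°); E°cell = +0.843 − (−0.266) = +1.109 V with n = 2.
Rearranging E = E° − (0.0592/n)·log Q gives log Q = 2(+1.109 − (+1.090))/0.0592 = 0.642.
The balanced reaction is Hg2+(aq) + 2 V2+(aq) → Hg(l) + 2 V3+(aq), so Q = [V3+(aq)]^2 / ([Hg2+(aq)]·[V2+(aq)]^2).
Solving for the unknown gives log [V3+(aq)] = −1.002, so [V3+(aq)] ≈ 0.10 M.

0.10 M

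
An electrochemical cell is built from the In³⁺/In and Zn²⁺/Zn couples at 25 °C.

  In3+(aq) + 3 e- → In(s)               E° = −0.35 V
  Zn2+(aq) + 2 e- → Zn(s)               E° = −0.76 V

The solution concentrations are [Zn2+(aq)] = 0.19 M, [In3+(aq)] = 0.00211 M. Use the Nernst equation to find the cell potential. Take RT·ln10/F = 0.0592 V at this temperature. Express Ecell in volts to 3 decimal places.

+0.379 V

In³⁺/In is reduced (cathode, E° = −0.35 V) and Zn²⁺/Zn is oxidized (anode).
The standard potential is −0.35 − (−0.76) = +0.41 V and the balanced reaction transfers n = 6 electrons.
Balancing gives 2 In3+(aq) + 3 Zn(s) → 2 In(s) + 3 Zn2+(aq); hence Q = [Zn2+(aq)]^3 / [In3+(aq)]^2 = 1.54×10^3 (log Q = 3.188).
E = E° − (0.0592/n)·log Q = +0.41 − (0.0592/6)(3.188) = +0.379 V.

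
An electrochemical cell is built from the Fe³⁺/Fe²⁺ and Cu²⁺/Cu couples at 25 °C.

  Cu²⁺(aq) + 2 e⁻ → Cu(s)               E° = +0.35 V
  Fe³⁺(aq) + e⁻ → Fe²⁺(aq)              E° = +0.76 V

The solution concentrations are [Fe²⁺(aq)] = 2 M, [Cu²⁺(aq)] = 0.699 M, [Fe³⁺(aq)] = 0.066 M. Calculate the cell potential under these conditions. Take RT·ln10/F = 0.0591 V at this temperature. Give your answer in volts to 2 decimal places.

Since E°(Fe³⁺/Fe²⁺) > E°(Cu²⁺/Cu), Fe³⁺/Fe²⁺ serves as the cathode.
E°cell = E°cat − E°an = +0.76 − (+0.35) = +0.41 V; n = 2.
The balanced reaction is 2 Fe³⁺(aq) + Cu(s) → 2 Fe²⁺(aq) + Cu²⁺(aq), so Q = ([Fe²⁺(aq)]^2·[Cu²⁺(aq)]) / [Fe³⁺(aq)]^2 = 642 and log Q = 2.807.
E = E° − (0.0591/n)·log Q = +0.41 − (0.0591/2)(2.807) = +0.33 V.

+0.33 V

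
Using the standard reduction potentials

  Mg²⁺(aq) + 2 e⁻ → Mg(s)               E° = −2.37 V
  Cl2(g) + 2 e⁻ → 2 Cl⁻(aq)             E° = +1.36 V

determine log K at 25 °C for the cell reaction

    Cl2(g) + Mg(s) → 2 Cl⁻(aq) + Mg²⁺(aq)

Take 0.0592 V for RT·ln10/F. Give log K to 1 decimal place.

The Cl₂/Cl⁻ couple is reduced (cathode); E°cell = +1.36 − (−2.37) = +3.73 V with n = 2.
At equilibrium E = 0, so log K = nE°cell / 0.0592 = (2)(+3.73) / 0.0592 = 126.0.

log K = 126.0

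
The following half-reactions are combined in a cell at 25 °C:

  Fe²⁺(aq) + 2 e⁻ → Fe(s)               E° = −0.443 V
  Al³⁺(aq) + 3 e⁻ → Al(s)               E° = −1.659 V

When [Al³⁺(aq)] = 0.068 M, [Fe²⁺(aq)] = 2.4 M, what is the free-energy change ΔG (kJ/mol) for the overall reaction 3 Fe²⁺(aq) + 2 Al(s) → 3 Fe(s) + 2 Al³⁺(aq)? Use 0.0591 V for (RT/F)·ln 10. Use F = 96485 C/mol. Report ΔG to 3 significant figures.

E°cell = −0.443 − (−1.659) = +1.216 V; the balanced reaction transfers n = 6 electrons.
Here Q = [Al³⁺(aq)]^2 / [Fe²⁺(aq)]^3 = 0.000334 (log Q = −3.476), giving E = +1.216 − (0.0591/6)·(−3.476) = +1.2502 V.
ΔG = −nFE = −(6)(96485)(+1.2502) J/mol = −724 kJ/mol.

−724 kJ/mol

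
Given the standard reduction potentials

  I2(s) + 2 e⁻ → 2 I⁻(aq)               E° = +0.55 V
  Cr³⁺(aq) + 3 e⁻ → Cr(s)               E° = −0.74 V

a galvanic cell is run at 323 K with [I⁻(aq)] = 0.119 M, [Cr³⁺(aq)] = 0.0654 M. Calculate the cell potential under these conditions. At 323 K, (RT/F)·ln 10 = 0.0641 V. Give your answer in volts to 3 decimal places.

+1.375 V

The I₂/I⁻ couple has the more positive E°, so it is the cathode; Cr³⁺/Cr is the anode.
The standard potential is +0.55 − (−0.74) = +1.29 V and the balanced reaction transfers n = 6 electrons.
Balancing gives 3 I2(s) + 2 Cr(s) → 6 I⁻(aq) + 2 Cr³⁺(aq); hence Q = [I⁻(aq)]^6·[Cr³⁺(aq)]^2 = 1.21×10^−8 (log Q = −7.916).
By the Nernst equation, E = +1.29 − (0.0641/6)·(−7.916) = +1.375 V.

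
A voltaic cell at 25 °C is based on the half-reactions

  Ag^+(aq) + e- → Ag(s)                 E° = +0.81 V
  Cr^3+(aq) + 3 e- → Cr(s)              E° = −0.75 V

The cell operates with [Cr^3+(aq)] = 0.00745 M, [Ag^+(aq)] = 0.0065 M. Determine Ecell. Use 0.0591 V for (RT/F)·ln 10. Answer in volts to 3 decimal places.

Ag⁺/Ag is reduced (cathode, E° = +0.81 V) and Cr³⁺/Cr is oxidized (anode).
The standard potential is +0.81 − (−0.75) = +1.56 V and the balanced reaction transfers n = 3 electrons.
For the overall reaction 3 Ag^+(aq) + Cr(s) → 3 Ag(s) + Cr^3+(aq), Q = [Cr^3+(aq)] / [Ag^+(aq)]^3 = 2.71×10^4, giving log Q = 4.433.
By the Nernst equation, E = +1.56 − (0.0591/3)·(4.433) = +1.473 V.

+1.473 V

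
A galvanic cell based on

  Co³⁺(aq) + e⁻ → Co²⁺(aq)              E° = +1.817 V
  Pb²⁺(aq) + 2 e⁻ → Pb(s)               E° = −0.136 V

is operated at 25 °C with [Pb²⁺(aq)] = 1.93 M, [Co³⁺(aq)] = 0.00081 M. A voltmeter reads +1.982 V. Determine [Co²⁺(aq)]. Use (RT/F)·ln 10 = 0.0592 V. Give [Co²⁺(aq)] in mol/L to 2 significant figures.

0.00019 M

With Co³⁺/Co²⁺ at the cathode and Pb²⁺/Pb at the anode, E°cell = +1.817 − (−0.136) = +1.953 V (n = 2).
From the Nernst equation, log Q = n(E° − E)/0.0592 = 2·(+1.953 − (+1.982))/0.0592 = −0.980.
The balanced reaction is 2 Co³⁺(aq) + Pb(s) → 2 Co²⁺(aq) + Pb²⁺(aq), so Q = ([Co²⁺(aq)]^2·[Pb²⁺(aq)]) / [Co³⁺(aq)]^2.
Substituting the known concentrations and solving, log [Co²⁺(aq)] = −3.724 and [Co²⁺(aq)] = 0.00019 M.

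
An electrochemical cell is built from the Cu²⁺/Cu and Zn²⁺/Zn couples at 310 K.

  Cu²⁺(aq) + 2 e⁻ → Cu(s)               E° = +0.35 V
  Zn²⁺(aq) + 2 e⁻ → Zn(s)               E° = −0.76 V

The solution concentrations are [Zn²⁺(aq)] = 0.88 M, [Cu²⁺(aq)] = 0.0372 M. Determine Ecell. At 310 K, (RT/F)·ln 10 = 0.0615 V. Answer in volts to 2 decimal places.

Since E°(Cu²⁺/Cu) > E°(Zn²⁺/Zn), Cu²⁺/Cu serves as the cathode.
The standard potential is +0.35 − (−0.76) = +1.11 V and the balanced reaction transfers n = 2 electrons.
For the overall reaction Cu²⁺(aq) + Zn(s) → Cu(s) + Zn²⁺(aq), Q = [Zn²⁺(aq)] / [Cu²⁺(aq)] = 23.7, giving log Q = 1.374.
By the Nernst equation, E = +1.11 − (0.0615/2)·(1.374) = +1.07 V.

+1.07 V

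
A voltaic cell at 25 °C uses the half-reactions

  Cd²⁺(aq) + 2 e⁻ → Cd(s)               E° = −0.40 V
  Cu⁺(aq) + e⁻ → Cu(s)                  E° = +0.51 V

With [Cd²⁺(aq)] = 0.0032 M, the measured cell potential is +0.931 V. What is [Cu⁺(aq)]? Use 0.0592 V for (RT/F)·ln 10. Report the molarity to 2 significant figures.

Cu⁺/Cu is the cathode (higher E°); E°cell = +0.51 − (−0.40) = +0.91 V with n = 2.
From the Nernst equation, log Q = n(E° − E)/0.0592 = 2·(+0.91 − (+0.931))/0.0592 = −0.709.
For 2 Cu⁺(aq) + Cd(s) → 2 Cu(s) + Cd²⁺(aq), the reaction quotient is Q = [Cd²⁺(aq)] / [Cu⁺(aq)]^2.
Isolating [Cu⁺(aq)] in Q = 10^{−0.709} yields log [Cu⁺(aq)] = −0.893, i.e. 0.13 M.

0.13 M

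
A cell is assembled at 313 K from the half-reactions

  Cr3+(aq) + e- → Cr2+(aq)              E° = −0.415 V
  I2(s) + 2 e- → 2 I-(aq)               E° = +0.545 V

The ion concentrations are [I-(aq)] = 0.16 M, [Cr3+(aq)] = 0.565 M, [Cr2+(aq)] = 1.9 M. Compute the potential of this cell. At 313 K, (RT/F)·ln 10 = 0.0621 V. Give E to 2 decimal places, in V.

+1.04 V

The I₂/I⁻ couple has the more positive E°, so it is the cathode; Cr³⁺/Cr²⁺ is the anode.
E°cell = +0.545 − (−0.415) = +0.960 V, with n = 2 electrons transferred.
For the overall reaction I2(s) + 2 Cr2+(aq) → 2 I-(aq) + 2 Cr3+(aq), Q = ([I-(aq)]^2·[Cr3+(aq)]^2) / [Cr2+(aq)]^2 = 0.00226, giving log Q = −2.645.
E = E° − (0.0621/n)·log Q = +0.960 − (0.0621/2)(−2.645) = +1.04 V.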